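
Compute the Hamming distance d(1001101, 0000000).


Count differing positions: ^ . . ^ ^ . ^ = 4 differences

4


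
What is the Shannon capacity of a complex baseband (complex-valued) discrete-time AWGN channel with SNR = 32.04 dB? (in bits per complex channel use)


SNR_linear = 10^(32.04/10) = 1599.558; C = log2(1 + SNR_linear) = log2(1 + 1599.558) = 10.6444

10.6444 bits/channel use


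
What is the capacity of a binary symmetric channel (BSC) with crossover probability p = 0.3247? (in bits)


H(p) = -p*log2(p) - (1-p)*log2(1-p) = -0.3247*log2(0.3247) - 0.6753*log2(0.6753) = 0.526930 + 0.382490 = 0.9094. C = 1 - H(p) = 1 - 0.9094 = 0.0906

0.0906 bits


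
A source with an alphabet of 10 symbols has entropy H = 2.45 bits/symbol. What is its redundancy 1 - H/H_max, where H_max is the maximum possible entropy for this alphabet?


H_max = log2(K) = log2(10) = 3.3219 bits/symbol. Redundancy = 1 - H/H_max = 1 - 2.45/3.3219 = 1 - 0.7375 = 0.2625

0.2625


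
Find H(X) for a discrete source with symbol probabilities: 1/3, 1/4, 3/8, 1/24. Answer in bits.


H = -sum(p_i * log2(p_i)). Terms: -(1/3)*log2(1/3) = 0.528321; -(1/4)*log2(1/4) = 0.500000; -(3/8)*log2(3/8) = 0.530639; -(1/24)*log2(1/24) = 0.191040. H = 0.528321 + 0.500000 + 0.530639 + 0.191040 = 1.75

1.75 bits


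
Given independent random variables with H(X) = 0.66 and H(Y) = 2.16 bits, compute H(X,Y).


For independent variables, H(X,Y) = H(X) + H(Y) = 0.66 + 2.16 = 2.82

2.82 bits


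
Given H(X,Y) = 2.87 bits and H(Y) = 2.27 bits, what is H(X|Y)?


H(X|Y) = H(X,Y) - H(Y) = 2.87 - 2.27 = 0.6

0.6 bits


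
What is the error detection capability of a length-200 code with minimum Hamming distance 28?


Detection capability = d_min - 1 = 28 - 1 = 27

27 errors


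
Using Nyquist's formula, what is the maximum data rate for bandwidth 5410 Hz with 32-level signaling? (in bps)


Rate = 2 * B * log2(M) = 2 * 5410 * 5.0 = 54100.0

54100.0 bps


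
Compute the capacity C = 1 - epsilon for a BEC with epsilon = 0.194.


C = 1 - epsilon = 1 - 0.194 = 0.806

0.806 bits


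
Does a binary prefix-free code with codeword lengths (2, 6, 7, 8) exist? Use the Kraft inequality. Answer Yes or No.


Kraft sum = sum(2^(-l_i)) = 0.2773, need <= 1. Result: satisfied (a binary prefix-free code with these lengths exists)

Yes


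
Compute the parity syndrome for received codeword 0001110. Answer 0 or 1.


Syndrome = XOR of all bits = 0 XOR 0 XOR 0 XOR 1 XOR 1 XOR 1 XOR 0 = 1

1


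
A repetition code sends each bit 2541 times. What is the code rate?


Rate = k/n = 1/2541

1/2541


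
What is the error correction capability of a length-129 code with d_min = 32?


Correction capability = floor((d-1)/2) = floor((32-1)/2) = 15

15 errors


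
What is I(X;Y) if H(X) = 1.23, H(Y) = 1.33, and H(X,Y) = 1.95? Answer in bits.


I(X;Y) = H(X) + H(Y) - H(X,Y) = 1.23 + 1.33 - 1.95 = 0.61

0.61 bits


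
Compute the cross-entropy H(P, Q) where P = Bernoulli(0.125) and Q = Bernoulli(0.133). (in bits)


H(P,Q) = -p*log2(q) - (1-p)*log2(1-q). -0.125*log2(0.133) = 0.363813; -0.875*log2(0.867) = 0.180159. H(P,Q) = 0.363813 + 0.180159 = 0.544

0.544 bits


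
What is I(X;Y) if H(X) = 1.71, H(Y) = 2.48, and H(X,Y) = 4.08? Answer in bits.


I(X;Y) = H(X) + H(Y) - H(X,Y) = 1.71 + 2.48 - 4.08 = 0.11

0.11 bits


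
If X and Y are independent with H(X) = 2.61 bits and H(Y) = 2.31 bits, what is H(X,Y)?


For independent variables, H(X,Y) = H(X) + H(Y) = 2.61 + 2.31 = 4.92

4.92 bits


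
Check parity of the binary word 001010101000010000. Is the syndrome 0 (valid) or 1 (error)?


Syndrome = XOR of all bits = 0 XOR 0 XOR 1 XOR 0 XOR 1 XOR 0 XOR 1 XOR 0 XOR 1 XOR 0 XOR 0 XOR 0 XOR 0 XOR 1 XOR 0 XOR 0 XOR 0 XOR 0 = 1

1


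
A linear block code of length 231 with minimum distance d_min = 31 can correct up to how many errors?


Correction capability = floor((d-1)/2) = floor((31-1)/2) = 15

15 errors


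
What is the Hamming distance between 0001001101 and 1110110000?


Count differing positions: ^ ^ ^ ^ ^ ^ ^ ^ . ^ = 9 differences

9


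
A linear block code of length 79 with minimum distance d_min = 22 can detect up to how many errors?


Detection capability = d_min - 1 = 22 - 1 = 21

21 errors


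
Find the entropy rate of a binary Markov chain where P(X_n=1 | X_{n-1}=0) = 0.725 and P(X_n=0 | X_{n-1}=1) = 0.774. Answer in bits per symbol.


Stationary distribution: pi_0 = p10/(p01+p10) = 0.5163, pi_1 = 0.4837. Entropy rate H' = pi_0*H(p01) + pi_1*H(p10) = 0.5163*0.8485 + 0.4837*0.771 = 0.811

0.811 bits/symbol


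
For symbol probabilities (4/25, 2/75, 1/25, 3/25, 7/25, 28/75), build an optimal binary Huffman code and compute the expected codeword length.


Huffman construction (repeatedly merge the two least-probable nodes; each merge adds 1 bit to every symbol beneath it): 2/75 + 1/25 = 1/15; 1/15 + 3/25 = 14/75; 4/25 + 14/75 = 26/75; 7/25 + 26/75 = 47/75; 28/75 + 47/75 = 1. Resulting codeword lengths (in the order the probabilities were given): (3, 5, 5, 4, 2, 1). L_avg = sum(p_i * l_i) = 4/25*3 + 2/75*5 + 1/25*5 + 3/25*4 + 7/25*2 + 28/75*1 = 167/75 = 2.2267

2.2267 bits


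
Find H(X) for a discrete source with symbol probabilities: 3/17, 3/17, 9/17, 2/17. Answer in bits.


H = -sum(p_i * log2(p_i)). Terms: -(3/17)*log2(3/17) = 0.441618; -(3/17)*log2(3/17) = 0.441618; -(9/17)*log2(9/17) = 0.485755; -(2/17)*log2(2/17) = 0.363231. H = 0.441618 + 0.441618 + 0.485755 + 0.363231 = 1.7322

1.7322 bits


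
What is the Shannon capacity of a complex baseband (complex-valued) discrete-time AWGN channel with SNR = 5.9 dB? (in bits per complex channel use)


SNR_linear = 10^(5.9/10) = 3.8905; C = log2(1 + SNR_linear) = log2(1 + 3.8905) = 2.29

2.29 bits/channel use


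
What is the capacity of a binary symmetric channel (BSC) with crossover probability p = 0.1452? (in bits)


H(p) = -p*log2(p) - (1-p)*log2(1-p) = -0.1452*log2(0.1452) - 0.8548*log2(0.8548) = 0.404220 + 0.193476 = 0.5977. C = 1 - H(p) = 1 - 0.5977 = 0.4023

0.4023 bits


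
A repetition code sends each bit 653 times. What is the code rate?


Rate = k/n = 1/653

1/653


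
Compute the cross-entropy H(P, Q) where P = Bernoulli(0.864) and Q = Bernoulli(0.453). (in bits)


H(P,Q) = -p*log2(q) - (1-p)*log2(1-q). -0.864*log2(0.453) = 0.987048; -0.136*log2(0.547) = 0.118373. H(P,Q) = 0.987048 + 0.118373 = 1.1054

1.1054 bits


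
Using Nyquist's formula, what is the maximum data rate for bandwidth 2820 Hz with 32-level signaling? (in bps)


Rate = 2 * B * log2(M) = 2 * 2820 * 5.0 = 28200.0

28200.0 bps


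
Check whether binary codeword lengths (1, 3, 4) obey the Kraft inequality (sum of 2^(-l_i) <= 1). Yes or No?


Kraft sum = sum(2^(-l_i)) = 0.6875, need <= 1. Result: satisfied (a binary prefix-free code with these lengths exists)

Yes


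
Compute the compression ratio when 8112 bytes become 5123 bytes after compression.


Ratio = original / compressed = 8112 / 5123 = 1.5834

1.5834


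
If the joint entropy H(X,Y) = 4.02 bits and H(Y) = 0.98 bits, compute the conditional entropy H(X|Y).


H(X|Y) = H(X,Y) - H(Y) = 4.02 - 0.98 = 3.04

3.04 bits


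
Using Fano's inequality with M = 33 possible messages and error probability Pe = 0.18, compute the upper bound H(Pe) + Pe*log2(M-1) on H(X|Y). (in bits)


H(Pe) = -Pe*log2(Pe) - (1-Pe)*log2(1-Pe) = -0.18*log2(0.18) - 0.82*log2(0.82) = 0.445308 + 0.234769 = 0.6801. Pe*log2(M-1) = 0.18*log2(32) = 0.900000. Bound = H(Pe) + Pe*log2(M-1) = 0.445308 + 0.234769 + 0.900000 = 1.5801

1.5801 bits


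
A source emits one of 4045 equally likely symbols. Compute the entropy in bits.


H = log2(n) = log2(4045) = 11.9819

11.9819 bits


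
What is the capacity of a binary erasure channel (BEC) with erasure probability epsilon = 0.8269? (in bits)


C = 1 - epsilon = 1 - 0.8269 = 0.1731

0.1731 bits


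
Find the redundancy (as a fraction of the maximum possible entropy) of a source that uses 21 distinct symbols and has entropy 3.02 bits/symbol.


H_max = log2(K) = log2(21) = 4.3923 bits/symbol. Redundancy = 1 - H/H_max = 1 - 3.02/4.3923 = 1 - 0.6876 = 0.3124

0.3124


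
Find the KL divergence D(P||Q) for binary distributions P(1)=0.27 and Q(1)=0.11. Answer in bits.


KL = p*log2(p/q) + (1-p)*log2((1-p)/(1-q)) = 0.27*log2(0.27/0.11) + 0.73*log2(0.73/0.89) = 0.1411

0.1411 bits


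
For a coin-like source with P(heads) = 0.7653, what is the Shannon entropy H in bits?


H = -p*log2(p) - (1-p)*log2(1-p). -0.7653*log2(0.7653) = 0.295331; -0.2347*log2(0.2347) = 0.490784. H = 0.295331 + 0.490784 = 0.7861

0.7861 bits


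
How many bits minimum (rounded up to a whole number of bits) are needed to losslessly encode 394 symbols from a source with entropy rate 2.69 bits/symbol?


Minimum bits >= n * H = 394 * 2.69 = 1059.86, rounded up to a whole number of bits = 1060

1060 bits


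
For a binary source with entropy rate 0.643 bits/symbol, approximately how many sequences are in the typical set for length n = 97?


log2|A_typical| = nH = 97 * 0.643 = 62.371, so |A_typical| ~ 2^62.371 = 5.964e+18

5.964e+18


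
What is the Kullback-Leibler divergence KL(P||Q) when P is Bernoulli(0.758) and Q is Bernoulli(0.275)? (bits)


KL = p*log2(p/q) + (1-p)*log2((1-p)/(1-q)) = 0.758*log2(0.758/0.275) + 0.242*log2(0.242/0.725) = 0.7257

0.7257 bits


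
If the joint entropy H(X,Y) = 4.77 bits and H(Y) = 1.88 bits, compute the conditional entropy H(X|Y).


H(X|Y) = H(X,Y) - H(Y) = 4.77 - 1.88 = 2.89

2.89 bits


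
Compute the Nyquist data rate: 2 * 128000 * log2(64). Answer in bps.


Rate = 2 * B * log2(M) = 2 * 128000 * 6.0 = 1536000.0

1536000.0 bps


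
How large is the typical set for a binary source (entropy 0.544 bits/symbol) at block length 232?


log2|A_typical| = nH = 232 * 0.544 = 126.208, so |A_typical| ~ 2^126.208 = 9.826e+37

9.826e+37


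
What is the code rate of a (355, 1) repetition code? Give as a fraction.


Rate = k/n = 1/355

1/355


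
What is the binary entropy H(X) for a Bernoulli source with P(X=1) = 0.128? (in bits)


H = -p*log2(p) - (1-p)*log2(1-p). -0.128*log2(0.128) = 0.379620; -0.872*log2(0.872) = 0.172307. H = 0.379620 + 0.172307 = 0.5519

0.5519 bits


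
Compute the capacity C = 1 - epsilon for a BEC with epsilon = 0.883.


C = 1 - epsilon = 1 - 0.883 = 0.117

0.117 bits


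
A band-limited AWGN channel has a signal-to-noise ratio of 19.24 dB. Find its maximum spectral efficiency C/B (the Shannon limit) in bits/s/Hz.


SNR_linear = 10^(19.24/10) = 83.946; C/B = log2(1 + SNR_linear) = log2(1 + 83.946) = 6.4085

6.4085 bits/s/Hz


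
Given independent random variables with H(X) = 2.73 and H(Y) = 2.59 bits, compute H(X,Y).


For independent variables, H(X,Y) = H(X) + H(Y) = 2.73 + 2.59 = 5.32

5.32 bits


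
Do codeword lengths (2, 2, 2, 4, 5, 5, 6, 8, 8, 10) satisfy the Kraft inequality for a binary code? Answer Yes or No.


Kraft sum = sum(2^(-l_i)) = 0.8994, need <= 1. Result: satisfied (a binary prefix-free code with these lengths exists)

Yes


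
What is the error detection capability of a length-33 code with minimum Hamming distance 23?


Detection capability = d_min - 1 = 23 - 1 = 22

22 errors


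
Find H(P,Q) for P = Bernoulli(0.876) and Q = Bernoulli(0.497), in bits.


H(P,Q) = -p*log2(q) - (1-p)*log2(1-q). -0.876*log2(0.497) = 0.883606; -0.124*log2(0.503) = 0.122930. H(P,Q) = 0.883606 + 0.122930 = 1.0065

1.0065 bits


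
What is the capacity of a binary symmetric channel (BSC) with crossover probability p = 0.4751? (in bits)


H(p) = -p*log2(p) - (1-p)*log2(1-p) = -0.4751*log2(0.4751) - 0.5249*log2(0.5249) = 0.510113 + 0.488097 = 0.9982. C = 1 - H(p) = 1 - 0.9982 = 0.0018

0.0018 bits


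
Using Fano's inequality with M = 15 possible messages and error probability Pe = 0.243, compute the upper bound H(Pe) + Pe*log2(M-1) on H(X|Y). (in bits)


H(Pe) = -Pe*log2(Pe) - (1-Pe)*log2(1-Pe) = -0.243*log2(0.243) - 0.757*log2(0.757) = 0.495956 + 0.304038 = 0.8. Pe*log2(M-1) = 0.243*log2(14) = 0.925187. Bound = H(Pe) + Pe*log2(M-1) = 0.495956 + 0.304038 + 0.925187 = 1.7252

1.7252 bits


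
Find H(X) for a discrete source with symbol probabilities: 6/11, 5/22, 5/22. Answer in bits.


H = -sum(p_i * log2(p_i)). Terms: -(6/11)*log2(6/11) = 0.476983; -(5/22)*log2(5/22) = 0.485796; -(5/22)*log2(5/22) = 0.485796. H = 0.476983 + 0.485796 + 0.485796 = 1.4486

1.4486 bits


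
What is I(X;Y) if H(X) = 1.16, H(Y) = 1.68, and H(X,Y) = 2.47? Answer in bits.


I(X;Y) = H(X) + H(Y) - H(X,Y) = 1.16 + 1.68 - 2.47 = 0.37

0.37 bits


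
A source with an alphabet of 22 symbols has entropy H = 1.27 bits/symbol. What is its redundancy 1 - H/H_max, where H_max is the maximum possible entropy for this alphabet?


H_max = log2(K) = log2(22) = 4.4594 bits/symbol. Redundancy = 1 - H/H_max = 1 - 1.27/4.4594 = 1 - 0.2848 = 0.7152

0.7152


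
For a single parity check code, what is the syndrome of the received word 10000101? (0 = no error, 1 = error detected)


Syndrome = XOR of all bits = 1 XOR 0 XOR 0 XOR 0 XOR 0 XOR 1 XOR 0 XOR 1 = 1

1


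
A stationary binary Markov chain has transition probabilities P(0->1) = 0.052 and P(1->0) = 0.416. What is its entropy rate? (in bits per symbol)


Stationary distribution: pi_0 = p10/(p01+p10) = 0.8889, pi_1 = 0.1111. Entropy rate H' = pi_0*H(p01) + pi_1*H(p10) = 0.8889*0.2948 + 0.1111*0.9795 = 0.3709

0.3709 bits/symbol


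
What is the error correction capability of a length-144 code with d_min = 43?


Correction capability = floor((d-1)/2) = floor((43-1)/2) = 21

21 errors


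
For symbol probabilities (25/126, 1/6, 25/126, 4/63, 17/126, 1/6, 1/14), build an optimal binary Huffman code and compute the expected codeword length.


Huffman construction (repeatedly merge the two least-probable nodes; each merge adds 1 bit to every symbol beneath it): 4/63 + 1/14 = 17/126; 17/126 + 17/126 = 17/63; 1/6 + 1/6 = 1/3; 25/126 + 25/126 = 25/63; 17/63 + 1/3 = 38/63; 25/63 + 38/63 = 1. Resulting codeword lengths (in the order the probabilities were given): (2, 3, 2, 4, 3, 3, 4). L_avg = sum(p_i * l_i) = 25/126*2 + 1/6*3 + 25/126*2 + 4/63*4 + 17/126*3 + 1/6*3 + 1/14*4 = 115/42 = 2.7381

2.7381 bits


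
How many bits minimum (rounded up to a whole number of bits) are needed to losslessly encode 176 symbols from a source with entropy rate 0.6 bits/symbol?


Minimum bits >= n * H = 176 * 0.6 = 105.6, rounded up to a whole number of bits = 106

106 bits


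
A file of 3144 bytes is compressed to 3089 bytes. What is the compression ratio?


Ratio = original / compressed = 3144 / 3089 = 1.0178

1.0178


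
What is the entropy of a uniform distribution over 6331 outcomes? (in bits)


H = log2(n) = log2(6331) = 12.6282

12.6282 bits


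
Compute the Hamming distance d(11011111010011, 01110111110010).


Count differing positions: ^ . ^ . ^ . . . ^ . . . . ^ = 5 differences

5


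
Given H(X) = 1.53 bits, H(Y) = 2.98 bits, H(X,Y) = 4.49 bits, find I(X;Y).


I(X;Y) = H(X) + H(Y) - H(X,Y) = 1.53 + 2.98 - 4.49 = 0.02

0.02 bits


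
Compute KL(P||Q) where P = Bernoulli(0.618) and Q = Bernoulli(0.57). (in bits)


KL = p*log2(p/q) + (1-p)*log2((1-p)/(1-q)) = 0.618*log2(0.618/0.57) + 0.382*log2(0.382/0.43) = 0.0069

0.0069 bits


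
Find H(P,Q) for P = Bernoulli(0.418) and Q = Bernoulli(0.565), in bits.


H(P,Q) = -p*log2(q) - (1-p)*log2(1-q). -0.418*log2(0.565) = 0.344297; -0.582*log2(0.435) = 0.698931. H(P,Q) = 0.344297 + 0.698931 = 1.0432

1.0432 bits


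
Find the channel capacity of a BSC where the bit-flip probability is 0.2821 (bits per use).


H(p) = -p*log2(p) - (1-p)*log2(1-p) = -0.2821*log2(0.2821) - 0.7179*log2(0.7179) = 0.515036 + 0.343260 = 0.8583. C = 1 - H(p) = 1 - 0.8583 = 0.1417

0.1417 bits


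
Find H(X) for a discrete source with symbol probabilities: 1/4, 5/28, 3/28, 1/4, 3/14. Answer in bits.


H = -sum(p_i * log2(p_i)). Terms: -(1/4)*log2(1/4) = 0.500000; -(5/28)*log2(5/28) = 0.443826; -(3/28)*log2(3/28) = 0.345256; -(1/4)*log2(1/4) = 0.500000; -(3/14)*log2(3/14) = 0.476227. H = 0.500000 + 0.443826 + 0.345256 + 0.500000 + 0.476227 = 2.2653

2.2653 bits


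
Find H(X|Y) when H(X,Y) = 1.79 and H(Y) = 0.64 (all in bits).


H(X|Y) = H(X,Y) - H(Y) = 1.79 - 0.64 = 1.15

1.15 bits


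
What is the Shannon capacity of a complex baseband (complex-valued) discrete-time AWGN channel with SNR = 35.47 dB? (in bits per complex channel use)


SNR_linear = 10^(35.47/10) = 3523.7087; C = log2(1 + SNR_linear) = log2(1 + 3523.7087) = 11.7833

11.7833 bits/channel use


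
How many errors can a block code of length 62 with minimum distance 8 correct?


Correction capability = floor((d-1)/2) = floor((8-1)/2) = 3

3 errors


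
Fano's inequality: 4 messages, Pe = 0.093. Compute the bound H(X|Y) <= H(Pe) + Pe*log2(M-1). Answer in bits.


H(Pe) = -Pe*log2(Pe) - (1-Pe)*log2(1-Pe) = -0.093*log2(0.093) - 0.907*log2(0.907) = 0.318676 + 0.127729 = 0.4464. Pe*log2(M-1) = 0.093*log2(3) = 0.147402. Bound = H(Pe) + Pe*log2(M-1) = 0.318676 + 0.127729 + 0.147402 = 0.5938

0.5938 bits


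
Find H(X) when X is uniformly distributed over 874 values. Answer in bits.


H = log2(n) = log2(874) = 9.7715

9.7715 bits


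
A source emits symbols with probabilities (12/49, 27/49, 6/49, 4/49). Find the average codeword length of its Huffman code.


Huffman construction (repeatedly merge the two least-probable nodes; each merge adds 1 bit to every symbol beneath it): 4/49 + 6/49 = 10/49; 10/49 + 12/49 = 22/49; 22/49 + 27/49 = 1. Resulting codeword lengths (in the order the probabilities were given): (2, 1, 3, 3). L_avg = sum(p_i * l_i) = 12/49*2 + 27/49*1 + 6/49*3 + 4/49*3 = 81/49 = 1.6531

1.6531 bits


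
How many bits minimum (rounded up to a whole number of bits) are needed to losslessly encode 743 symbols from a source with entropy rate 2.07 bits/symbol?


Minimum bits >= n * H = 743 * 2.07 = 1538.01, rounded up to a whole number of bits = 1539

1539 bits


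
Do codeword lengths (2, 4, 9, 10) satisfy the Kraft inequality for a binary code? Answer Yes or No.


Kraft sum = sum(2^(-l_i)) = 0.3154, need <= 1. Result: satisfied (a binary prefix-free code with these lengths exists)

Yes


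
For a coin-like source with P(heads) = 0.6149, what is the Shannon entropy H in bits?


H = -p*log2(p) - (1-p)*log2(1-p). -0.6149*log2(0.6149) = 0.431399; -0.3851*log2(0.3851) = 0.530165. H = 0.431399 + 0.530165 = 0.9616

0.9616 bits


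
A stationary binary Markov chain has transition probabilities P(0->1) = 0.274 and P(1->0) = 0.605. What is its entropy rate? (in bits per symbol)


Stationary distribution: pi_0 = p10/(p01+p10) = 0.6883, pi_1 = 0.3117. Entropy rate H' = pi_0*H(p01) + pi_1*H(p10) = 0.6883*0.8471 + 0.3117*0.968 = 0.8848

0.8848 bits/symbol


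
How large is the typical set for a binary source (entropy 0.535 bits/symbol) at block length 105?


log2|A_typical| = nH = 105 * 0.535 = 56.175, so |A_typical| ~ 2^56.175 = 8.135e+16

8.135e+16


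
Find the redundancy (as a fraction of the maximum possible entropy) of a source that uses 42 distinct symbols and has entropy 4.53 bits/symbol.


H_max = log2(K) = log2(42) = 5.3923 bits/symbol. Redundancy = 1 - H/H_max = 1 - 4.53/5.3923 = 1 - 0.8401 = 0.1599

0.1599


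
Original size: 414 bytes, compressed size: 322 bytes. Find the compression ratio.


Ratio = original / compressed = 414 / 322 = 1.2857

1.2857


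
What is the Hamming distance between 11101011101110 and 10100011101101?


Count differing positions: . ^ . . ^ . . . . . . . ^ ^ = 4 differences

4


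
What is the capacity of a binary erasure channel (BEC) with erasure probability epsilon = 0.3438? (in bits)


C = 1 - epsilon = 1 - 0.3438 = 0.6562

0.6562 bits


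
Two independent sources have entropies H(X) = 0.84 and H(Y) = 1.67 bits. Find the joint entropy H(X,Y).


For independent variables, H(X,Y) = H(X) + H(Y) = 0.84 + 1.67 = 2.51

2.51 bits


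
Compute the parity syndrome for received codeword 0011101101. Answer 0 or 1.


Syndrome = XOR of all bits = 0 XOR 0 XOR 1 XOR 1 XOR 1 XOR 0 XOR 1 XOR 1 XOR 0 XOR 1 = 0

0


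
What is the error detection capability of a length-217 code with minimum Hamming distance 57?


Detection capability = d_min - 1 = 57 - 1 = 56

56 errors


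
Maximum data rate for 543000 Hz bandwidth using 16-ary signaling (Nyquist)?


Rate = 2 * B * log2(M) = 2 * 543000 * 4.0 = 4344000.0

4344000.0 bps


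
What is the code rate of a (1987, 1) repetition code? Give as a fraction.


Rate = k/n = 1/1987

1/1987


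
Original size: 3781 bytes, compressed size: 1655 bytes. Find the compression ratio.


Ratio = original / compressed = 3781 / 1655 = 2.2846

2.2846


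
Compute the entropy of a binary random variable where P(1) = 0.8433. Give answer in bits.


H = -p*log2(p) - (1-p)*log2(1-p). -0.8433*log2(0.8433) = 0.207352; -0.1567*log2(0.1567) = 0.419004. H = 0.207352 + 0.419004 = 0.6264

0.6264 bits


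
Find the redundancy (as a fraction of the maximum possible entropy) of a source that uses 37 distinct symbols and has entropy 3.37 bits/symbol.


H_max = log2(K) = log2(37) = 5.2095 bits/symbol. Redundancy = 1 - H/H_max = 1 - 3.37/5.2095 = 1 - 0.6469 = 0.3531

0.3531


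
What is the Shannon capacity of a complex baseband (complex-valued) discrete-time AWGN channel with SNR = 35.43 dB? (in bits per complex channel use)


SNR_linear = 10^(35.43/10) = 3491.4032; C = log2(1 + SNR_linear) = log2(1 + 3491.4032) = 11.77

11.77 bits/channel use


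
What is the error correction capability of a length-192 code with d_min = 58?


Correction capability = floor((d-1)/2) = floor((58-1)/2) = 28

28 errors


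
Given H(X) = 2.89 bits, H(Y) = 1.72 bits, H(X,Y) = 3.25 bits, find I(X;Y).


I(X;Y) = H(X) + H(Y) - H(X,Y) = 2.89 + 1.72 - 3.25 = 1.36

1.36 bits


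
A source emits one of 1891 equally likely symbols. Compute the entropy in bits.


H = log2(n) = log2(1891) = 10.8849

10.8849 bits


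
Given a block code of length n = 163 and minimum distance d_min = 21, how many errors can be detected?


Detection capability = d_min - 1 = 21 - 1 = 20

20 errors


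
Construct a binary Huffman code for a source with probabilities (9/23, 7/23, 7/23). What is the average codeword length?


Huffman construction (repeatedly merge the two least-probable nodes; each merge adds 1 bit to every symbol beneath it): 7/23 + 7/23 = 14/23; 9/23 + 14/23 = 1. Resulting codeword lengths (in the order the probabilities were given): (1, 2, 2). L_avg = sum(p_i * l_i) = 9/23*1 + 7/23*2 + 7/23*2 = 37/23 = 1.6087

1.6087 bits


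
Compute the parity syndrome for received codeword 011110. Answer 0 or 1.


Syndrome = XOR of all bits = 0 XOR 1 XOR 1 XOR 1 XOR 1 XOR 0 = 0

0


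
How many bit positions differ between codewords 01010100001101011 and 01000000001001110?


Count differing positions: . . . ^ . ^ . . . . . ^ . . ^ . ^ = 5 differences

5


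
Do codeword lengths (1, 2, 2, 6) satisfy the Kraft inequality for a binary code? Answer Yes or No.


Kraft sum = sum(2^(-l_i)) = 1.0156, need <= 1. Result: violated (a binary prefix-free code with these lengths cannot exist)

No


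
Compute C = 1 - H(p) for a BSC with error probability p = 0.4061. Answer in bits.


H(p) = -p*log2(p) - (1-p)*log2(1-p) = -0.4061*log2(0.4061) - 0.5939*log2(0.5939) = 0.527968 + 0.446439 = 0.9744. C = 1 - H(p) = 1 - 0.9744 = 0.0256

0.0256 bits


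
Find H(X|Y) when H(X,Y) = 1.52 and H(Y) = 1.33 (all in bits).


H(X|Y) = H(X,Y) - H(Y) = 1.52 - 1.33 = 0.19

0.19 bits


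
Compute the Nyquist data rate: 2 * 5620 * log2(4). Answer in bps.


Rate = 2 * B * log2(M) = 2 * 5620 * 2.0 = 22480.0

22480.0 bps


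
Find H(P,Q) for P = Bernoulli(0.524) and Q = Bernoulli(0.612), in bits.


H(P,Q) = -p*log2(q) - (1-p)*log2(1-q). -0.524*log2(0.612) = 0.371200; -0.476*log2(0.388) = 0.650155. H(P,Q) = 0.371200 + 0.650155 = 1.0214

1.0214 bits


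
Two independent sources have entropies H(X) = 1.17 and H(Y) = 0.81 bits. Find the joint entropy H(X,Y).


For independent variables, H(X,Y) = H(X) + H(Y) = 1.17 + 0.81 = 1.98

1.98 bits


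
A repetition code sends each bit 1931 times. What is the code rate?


Rate = k/n = 1/1931

1/1931


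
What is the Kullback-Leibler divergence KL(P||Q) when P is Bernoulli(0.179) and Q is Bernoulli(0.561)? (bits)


KL = p*log2(p/q) + (1-p)*log2((1-p)/(1-q)) = 0.179*log2(0.179/0.561) + 0.821*log2(0.821/0.439) = 0.4465

0.4465 bits


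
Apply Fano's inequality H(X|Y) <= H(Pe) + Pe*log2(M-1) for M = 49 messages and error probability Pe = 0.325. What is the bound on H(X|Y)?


H(Pe) = -Pe*log2(Pe) - (1-Pe)*log2(1-Pe) = -0.325*log2(0.325) - 0.675*log2(0.675) = 0.526984 + 0.382752 = 0.9097. Pe*log2(M-1) = 0.325*log2(48) = 1.815113. Bound = H(Pe) + Pe*log2(M-1) = 0.526984 + 0.382752 + 1.815113 = 2.7248

2.7248 bits


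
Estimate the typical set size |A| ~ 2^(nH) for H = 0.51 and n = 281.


log2|A_typical| = nH = 281 * 0.51 = 143.31, so |A_typical| ~ 2^143.31 = 1.382e+43

1.382e+43


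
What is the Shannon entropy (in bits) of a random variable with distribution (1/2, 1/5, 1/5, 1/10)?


H = -sum(p_i * log2(p_i)). Terms: -(1/2)*log2(1/2) = 0.500000; -(1/5)*log2(1/5) = 0.464386; -(1/5)*log2(1/5) = 0.464386; -(1/10)*log2(1/10) = 0.332193. H = 0.500000 + 0.464386 + 0.464386 + 0.332193 = 1.761

1.761 bits


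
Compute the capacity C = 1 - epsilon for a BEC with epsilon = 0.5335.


C = 1 - epsilon = 1 - 0.5335 = 0.4665

0.4665 bits


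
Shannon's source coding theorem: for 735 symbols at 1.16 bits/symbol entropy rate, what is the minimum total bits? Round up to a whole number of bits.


Minimum bits >= n * H = 735 * 1.16 = 852.6, rounded up to a whole number of bits = 853

853 bits


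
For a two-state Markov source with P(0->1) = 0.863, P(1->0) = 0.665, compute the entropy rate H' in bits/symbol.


Stationary distribution: pi_0 = p10/(p01+p10) = 0.4352, pi_1 = 0.5648. Entropy rate H' = pi_0*H(p01) + pi_1*H(p10) = 0.4352*0.5763 + 0.5648*0.92 = 0.7704

0.7704 bits/symbol


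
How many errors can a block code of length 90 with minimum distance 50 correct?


Correction capability = floor((d-1)/2) = floor((50-1)/2) = 24

24 errors


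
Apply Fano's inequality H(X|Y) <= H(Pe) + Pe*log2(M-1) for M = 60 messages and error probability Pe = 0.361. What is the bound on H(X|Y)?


H(Pe) = -Pe*log2(Pe) - (1-Pe)*log2(1-Pe) = -0.361*log2(0.361) - 0.639*log2(0.639) = 0.530644 + 0.412866 = 0.9435. Pe*log2(M-1) = 0.361*log2(59) = 2.123634. Bound = H(Pe) + Pe*log2(M-1) = 0.530644 + 0.412866 + 2.123634 = 3.0671

3.0671 bits


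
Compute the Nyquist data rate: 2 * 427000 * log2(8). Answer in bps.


Rate = 2 * B * log2(M) = 2 * 427000 * 3.0 = 2562000.0

2562000.0 bps


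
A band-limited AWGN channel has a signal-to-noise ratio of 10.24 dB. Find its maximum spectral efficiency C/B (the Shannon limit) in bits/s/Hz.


SNR_linear = 10^(10.24/10) = 10.5682; C/B = log2(1 + SNR_linear) = log2(1 + 10.5682) = 3.5321

3.5321 bits/s/Hz


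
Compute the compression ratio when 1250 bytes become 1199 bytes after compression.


Ratio = original / compressed = 1250 / 1199 = 1.0425

1.0425


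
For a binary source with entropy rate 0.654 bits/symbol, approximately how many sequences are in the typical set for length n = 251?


log2|A_typical| = nH = 251 * 0.654 = 164.154, so |A_typical| ~ 2^164.154 = 2.602e+49

2.602e+49


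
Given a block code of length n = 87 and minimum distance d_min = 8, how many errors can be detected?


Detection capability = d_min - 1 = 8 - 1 = 7

7 errors


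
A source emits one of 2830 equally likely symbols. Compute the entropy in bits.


H = log2(n) = log2(2830) = 11.4666

11.4666 bits


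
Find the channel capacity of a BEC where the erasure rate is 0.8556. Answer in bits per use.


C = 1 - epsilon = 1 - 0.8556 = 0.1444

0.1444 bits


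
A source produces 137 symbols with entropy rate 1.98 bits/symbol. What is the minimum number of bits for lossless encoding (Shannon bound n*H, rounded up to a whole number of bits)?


Minimum bits >= n * H = 137 * 1.98 = 271.26, rounded up to a whole number of bits = 272

272 bits


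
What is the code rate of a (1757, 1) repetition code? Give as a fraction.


Rate = k/n = 1/1757

1/1757


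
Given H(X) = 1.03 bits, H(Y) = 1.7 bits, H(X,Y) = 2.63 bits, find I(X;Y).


I(X;Y) = H(X) + H(Y) - H(X,Y) = 1.03 + 1.7 - 2.63 = 0.1

0.1 bits


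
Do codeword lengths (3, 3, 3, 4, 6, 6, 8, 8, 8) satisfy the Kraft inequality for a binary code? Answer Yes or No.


Kraft sum = sum(2^(-l_i)) = 0.4805, need <= 1. Result: satisfied (a binary prefix-free code with these lengths exists)

Yes


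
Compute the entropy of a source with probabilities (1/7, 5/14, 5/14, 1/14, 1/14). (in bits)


H = -sum(p_i * log2(p_i)). Terms: -(1/7)*log2(1/7) = 0.401051; -(5/14)*log2(5/14) = 0.530510; -(5/14)*log2(5/14) = 0.530510; -(1/14)*log2(1/14) = 0.271954; -(1/14)*log2(1/14) = 0.271954. H = 0.401051 + 0.530510 + 0.530510 + 0.271954 + 0.271954 = 2.006

2.006 bits


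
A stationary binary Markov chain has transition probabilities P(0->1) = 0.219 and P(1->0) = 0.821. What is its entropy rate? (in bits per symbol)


Stationary distribution: pi_0 = p10/(p01+p10) = 0.7894, pi_1 = 0.2106. Entropy rate H' = pi_0*H(p01) + pi_1*H(p10) = 0.7894*0.7583 + 0.2106*0.6779 = 0.7414

0.7414 bits/symbol


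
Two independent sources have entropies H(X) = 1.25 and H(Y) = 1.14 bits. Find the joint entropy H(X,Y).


For independent variables, H(X,Y) = H(X) + H(Y) = 1.25 + 1.14 = 2.39

2.39 bits


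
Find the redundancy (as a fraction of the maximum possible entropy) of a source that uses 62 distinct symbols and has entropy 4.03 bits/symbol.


H_max = log2(K) = log2(62) = 5.9542 bits/symbol. Redundancy = 1 - H/H_max = 1 - 4.03/5.9542 = 1 - 0.6768 = 0.3232

0.3232


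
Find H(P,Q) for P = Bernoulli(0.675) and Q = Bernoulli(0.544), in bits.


H(P,Q) = -p*log2(q) - (1-p)*log2(1-q). -0.675*log2(0.544) = 0.592867; -0.325*log2(0.456) = 0.368191. H(P,Q) = 0.592867 + 0.368191 = 0.9611

0.9611 bits


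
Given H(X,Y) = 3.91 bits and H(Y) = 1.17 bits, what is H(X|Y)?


H(X|Y) = H(X,Y) - H(Y) = 3.91 - 1.17 = 2.74

2.74 bits


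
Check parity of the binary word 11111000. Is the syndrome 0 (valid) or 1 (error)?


Syndrome = XOR of all bits = 1 XOR 1 XOR 1 XOR 1 XOR 1 XOR 0 XOR 0 XOR 0 = 1

1


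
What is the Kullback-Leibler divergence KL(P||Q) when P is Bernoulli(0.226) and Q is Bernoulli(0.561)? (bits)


KL = p*log2(p/q) + (1-p)*log2((1-p)/(1-q)) = 0.226*log2(0.226/0.561) + 0.774*log2(0.774/0.439) = 0.3368

0.3368 bits


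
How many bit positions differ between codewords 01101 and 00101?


Count differing positions: . ^ . . . = 1 differences

1


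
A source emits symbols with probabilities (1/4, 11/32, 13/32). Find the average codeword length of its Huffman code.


Huffman construction (repeatedly merge the two least-probable nodes; each merge adds 1 bit to every symbol beneath it): 1/4 + 11/32 = 19/32; 13/32 + 19/32 = 1. Resulting codeword lengths (in the order the probabilities were given): (2, 2, 1). L_avg = sum(p_i * l_i) = 1/4*2 + 11/32*2 + 13/32*1 = 51/32 = 1.5938

1.5938 bits


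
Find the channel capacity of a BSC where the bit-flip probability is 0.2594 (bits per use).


H(p) = -p*log2(p) - (1-p)*log2(1-p) = -0.2594*log2(0.2594) - 0.7406*log2(0.7406) = 0.504987 + 0.320853 = 0.8258. C = 1 - H(p) = 1 - 0.8258 = 0.1742

0.1742 bits


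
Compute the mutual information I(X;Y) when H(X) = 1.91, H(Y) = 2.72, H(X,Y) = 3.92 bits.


I(X;Y) = H(X) + H(Y) - H(X,Y) = 1.91 + 2.72 - 3.92 = 0.71

0.71 bits


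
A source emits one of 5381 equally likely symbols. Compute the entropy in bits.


H = log2(n) = log2(5381) = 12.3937

12.3937 bits


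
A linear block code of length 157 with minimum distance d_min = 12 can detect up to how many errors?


Detection capability = d_min - 1 = 12 - 1 = 11

11 errors


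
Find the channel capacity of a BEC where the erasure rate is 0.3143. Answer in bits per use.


C = 1 - epsilon = 1 - 0.3143 = 0.6857

0.6857 bits


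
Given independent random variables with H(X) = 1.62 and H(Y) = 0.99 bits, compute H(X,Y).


For independent variables, H(X,Y) = H(X) + H(Y) = 1.62 + 0.99 = 2.61

2.61 bits


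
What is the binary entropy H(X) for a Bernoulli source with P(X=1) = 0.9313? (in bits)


H = -p*log2(p) - (1-p)*log2(1-p). -0.9313*log2(0.9313) = 0.095628; -0.0687*log2(0.0687) = 0.265426. H = 0.095628 + 0.265426 = 0.3611

0.3611 bits


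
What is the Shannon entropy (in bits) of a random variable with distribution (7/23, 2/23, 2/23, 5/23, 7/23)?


H = -sum(p_i * log2(p_i)). Terms: -(7/23)*log2(7/23) = 0.522324; -(2/23)*log2(2/23) = 0.306397; -(2/23)*log2(2/23) = 0.306397; -(5/23)*log2(5/23) = 0.478616; -(7/23)*log2(7/23) = 0.522324. H = 0.522324 + 0.306397 + 0.306397 + 0.478616 + 0.522324 = 2.1361

2.1361 bits


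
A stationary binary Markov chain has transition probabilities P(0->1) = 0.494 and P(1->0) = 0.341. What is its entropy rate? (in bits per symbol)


Stationary distribution: pi_0 = p10/(p01+p10) = 0.4084, pi_1 = 0.5916. Entropy rate H' = pi_0*H(p01) + pi_1*H(p10) = 0.4084*0.9999 + 0.5916*0.9258 = 0.956

0.956 bits/symbol


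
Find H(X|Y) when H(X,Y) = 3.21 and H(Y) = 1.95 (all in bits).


H(X|Y) = H(X,Y) - H(Y) = 3.21 - 1.95 = 1.26

1.26 bits


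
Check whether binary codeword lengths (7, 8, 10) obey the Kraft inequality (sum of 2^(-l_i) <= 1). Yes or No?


Kraft sum = sum(2^(-l_i)) = 0.0127, need <= 1. Result: satisfied (a binary prefix-free code with these lengths exists)

Yes


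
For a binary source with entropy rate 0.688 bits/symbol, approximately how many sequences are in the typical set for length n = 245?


log2|A_typical| = nH = 245 * 0.688 = 168.56, so |A_typical| ~ 2^168.56 = 5.516e+50

5.516e+50


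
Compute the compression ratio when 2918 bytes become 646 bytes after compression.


Ratio = original / compressed = 2918 / 646 = 4.517

4.517


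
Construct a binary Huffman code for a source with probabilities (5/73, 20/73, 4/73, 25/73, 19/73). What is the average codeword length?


Huffman construction (repeatedly merge the two least-probable nodes; each merge adds 1 bit to every symbol beneath it): 4/73 + 5/73 = 9/73; 9/73 + 19/73 = 28/73; 20/73 + 25/73 = 45/73; 28/73 + 45/73 = 1. Resulting codeword lengths (in the order the probabilities were given): (3, 2, 3, 2, 2). L_avg = sum(p_i * l_i) = 5/73*3 + 20/73*2 + 4/73*3 + 25/73*2 + 19/73*2 = 155/73 = 2.1233

2.1233 bits


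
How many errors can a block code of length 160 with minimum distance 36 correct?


Correction capability = floor((d-1)/2) = floor((36-1)/2) = 17

17 errors


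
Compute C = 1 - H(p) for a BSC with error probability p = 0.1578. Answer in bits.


H(p) = -p*log2(p) - (1-p)*log2(1-p) = -0.1578*log2(0.1578) - 0.8422*log2(0.8422) = 0.420353 + 0.208668 = 0.629. C = 1 - H(p) = 1 - 0.629 = 0.371

0.371 bits


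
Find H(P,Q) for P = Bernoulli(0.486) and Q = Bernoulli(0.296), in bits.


H(P,Q) = -p*log2(q) - (1-p)*log2(1-q). -0.486*log2(0.296) = 0.853577; -0.514*log2(0.704) = 0.260265. H(P,Q) = 0.853577 + 0.260265 = 1.1138

1.1138 bits


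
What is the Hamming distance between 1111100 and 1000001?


Count differing positions: . ^ ^ ^ ^ . ^ = 5 differences

5


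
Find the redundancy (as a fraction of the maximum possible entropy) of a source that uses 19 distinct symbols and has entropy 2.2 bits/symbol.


H_max = log2(K) = log2(19) = 4.2479 bits/symbol. Redundancy = 1 - H/H_max = 1 - 2.2/4.2479 = 1 - 0.5179 = 0.4821

0.4821


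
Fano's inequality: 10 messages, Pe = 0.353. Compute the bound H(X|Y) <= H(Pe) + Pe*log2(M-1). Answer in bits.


H(Pe) = -Pe*log2(Pe) - (1-Pe)*log2(1-Pe) = -0.353*log2(0.353) - 0.647*log2(0.647) = 0.530298 + 0.406421 = 0.9367. Pe*log2(M-1) = 0.353*log2(9) = 1.118984. Bound = H(Pe) + Pe*log2(M-1) = 0.530298 + 0.406421 + 1.118984 = 2.0557

2.0557 bits


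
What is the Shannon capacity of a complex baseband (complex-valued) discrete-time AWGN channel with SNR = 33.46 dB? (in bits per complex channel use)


SNR_linear = 10^(33.46/10) = 2218.1964; C = log2(1 + SNR_linear) = log2(1 + 2218.1964) = 11.1158

11.1158 bits/channel use


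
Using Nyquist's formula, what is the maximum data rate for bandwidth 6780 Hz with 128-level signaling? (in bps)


Rate = 2 * B * log2(M) = 2 * 6780 * 7.0 = 94920.0

94920.0 bps


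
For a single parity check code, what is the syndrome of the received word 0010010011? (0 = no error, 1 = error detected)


Syndrome = XOR of all bits = 0 XOR 0 XOR 1 XOR 0 XOR 0 XOR 1 XOR 0 XOR 0 XOR 1 XOR 1 = 0

0


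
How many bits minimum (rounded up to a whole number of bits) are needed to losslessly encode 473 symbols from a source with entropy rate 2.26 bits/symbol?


Minimum bits >= n * H = 473 * 2.26 = 1068.98, rounded up to a whole number of bits = 1069

1069 bits


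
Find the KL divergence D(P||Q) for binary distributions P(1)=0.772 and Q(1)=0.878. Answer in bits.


KL = p*log2(p/q) + (1-p)*log2((1-p)/(1-q)) = 0.772*log2(0.772/0.878) + 0.228*log2(0.228/0.122) = 0.0624

0.0624 bits


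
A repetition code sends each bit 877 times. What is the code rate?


Rate = k/n = 1/877

1/877


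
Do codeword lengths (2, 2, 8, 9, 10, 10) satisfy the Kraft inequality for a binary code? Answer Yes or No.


Kraft sum = sum(2^(-l_i)) = 0.5078, need <= 1. Result: satisfied (a binary prefix-free code with these lengths exists)

Yes


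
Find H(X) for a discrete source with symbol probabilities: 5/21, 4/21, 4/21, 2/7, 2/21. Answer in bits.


H = -sum(p_i * log2(p_i)). Terms: -(5/21)*log2(5/21) = 0.492950; -(4/21)*log2(4/21) = 0.455680; -(4/21)*log2(4/21) = 0.455680; -(2/7)*log2(2/7) = 0.516387; -(2/21)*log2(2/21) = 0.323078. H = 0.492950 + 0.455680 + 0.455680 + 0.516387 + 0.323078 = 2.2438

2.2438 bits


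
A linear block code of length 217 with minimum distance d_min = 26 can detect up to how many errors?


Detection capability = d_min - 1 = 26 - 1 = 25

25 errors


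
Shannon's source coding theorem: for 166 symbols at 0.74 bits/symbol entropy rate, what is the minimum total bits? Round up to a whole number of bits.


Minimum bits >= n * H = 166 * 0.74 = 122.84, rounded up to a whole number of bits = 123

123 bits


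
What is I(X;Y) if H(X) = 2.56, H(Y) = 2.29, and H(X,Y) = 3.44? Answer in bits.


I(X;Y) = H(X) + H(Y) - H(X,Y) = 2.56 + 2.29 - 3.44 = 1.41

1.41 bits


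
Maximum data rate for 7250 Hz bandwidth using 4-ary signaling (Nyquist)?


Rate = 2 * B * log2(M) = 2 * 7250 * 2.0 = 29000.0

29000.0 bps


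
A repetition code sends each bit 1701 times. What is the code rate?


Rate = k/n = 1/1701

1/1701


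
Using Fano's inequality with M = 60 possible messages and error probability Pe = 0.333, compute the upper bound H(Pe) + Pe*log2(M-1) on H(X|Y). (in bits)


H(Pe) = -Pe*log2(Pe) - (1-Pe)*log2(1-Pe) = -0.333*log2(0.333) - 0.667*log2(0.667) = 0.528273 + 0.389689 = 0.918. Pe*log2(M-1) = 0.333*log2(59) = 1.958920. Bound = H(Pe) + Pe*log2(M-1) = 0.528273 + 0.389689 + 1.958920 = 2.8769

2.8769 bits


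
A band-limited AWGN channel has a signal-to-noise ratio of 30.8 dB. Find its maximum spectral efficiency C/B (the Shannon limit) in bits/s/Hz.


SNR_linear = 10^(30.8/10) = 1202.2644; C/B = log2(1 + SNR_linear) = log2(1 + 1202.2644) = 10.2327

10.2327 bits/s/Hz
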